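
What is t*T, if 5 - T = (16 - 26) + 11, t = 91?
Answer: 364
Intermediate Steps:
T = 4 (T = 5 - ((16 - 26) + 11) = 5 - (-10 + 11) = 5 - 1*1 = 5 - 1 = 4)
t*T = 91*4 = 364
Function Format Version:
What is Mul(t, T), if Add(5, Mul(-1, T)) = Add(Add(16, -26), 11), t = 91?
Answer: 364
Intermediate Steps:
T = 4 (T = Add(5, Mul(-1, Add(Add(16, -26), 11))) = Add(5, Mul(-1, Add(-10, 11))) = Add(5, Mul(-1, 1)) = Add(5, -1) = 4)
Mul(t, T) = Mul(91, 4) = 364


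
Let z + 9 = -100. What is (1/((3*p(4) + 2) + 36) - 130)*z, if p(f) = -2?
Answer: 453331/32 ≈ 14167.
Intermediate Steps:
z = -109 (z = -9 - 100 = -109)
(1/((3*p(4) + 2) + 36) - 130)*z = (1/((3*(-2) + 2) + 36) - 130)*(-109) = (1/((-6 + 2) + 36) - 130)*(-109) = (1/(-4 + 36) - 130)*(-109) = (1/32 - 130)*(-109) = -4159/32*(-109) = 453331/32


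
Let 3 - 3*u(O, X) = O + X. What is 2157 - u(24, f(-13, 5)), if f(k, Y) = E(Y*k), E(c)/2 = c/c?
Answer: 6494/3 ≈ 2164.7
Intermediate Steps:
E(c) = 2 (E(c) = 2*(c/c) = 2*1 = 2)
f(k, Y) = 2
u(O, X) = 1 - O/3 - X/3 (u(O, X) = 1 - (O + X)/3 = 1 + (-O/3 - X/3) = 1 - O/3 - X/3)
2157 - u(24, f(-13, 5)) = 2157 - (1 - 1/3*24 - 1/3*2) = 2157 - (1 - 8 - 2/3) = 2157 - 1*(-23/3) = 2157 + 23/3 = 6494/3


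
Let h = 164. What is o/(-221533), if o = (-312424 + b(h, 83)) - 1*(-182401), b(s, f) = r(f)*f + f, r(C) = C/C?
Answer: 9989/17041 ≈ 0.58617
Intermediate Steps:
r(C) = 1
b(s, f) = 2*f (b(s, f) = 1*f + f = f + f = 2*f)
o = -129857 (o = (-312424 + 2*83) - 1*(-182401) = (-312424 + 166) + 182401 = -312258 + 182401 = -129857)
o/(-221533) = -129857/(-221533) = -129857*(-1/221533) = 9989/17041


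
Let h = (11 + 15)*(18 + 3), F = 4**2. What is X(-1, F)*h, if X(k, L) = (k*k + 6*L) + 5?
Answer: 55692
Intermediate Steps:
F = 16
X(k, L) = 5 + k**2 + 6*L (X(k, L) = (k**2 + 6*L) + 5 = 5 + k**2 + 6*L)
h = 546 (h = 26*21 = 546)
X(-1, F)*h = (5 + (-1)**2 + 6*16)*546 = (5 + 1 + 96)*546 = 102*546 = 55692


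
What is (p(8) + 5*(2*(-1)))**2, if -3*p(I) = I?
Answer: 1444/9 ≈ 160.44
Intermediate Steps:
p(I) = -I/3
(p(8) + 5*(2*(-1)))**2 = (-1/3*8 + 5*(2*(-1)))**2 = (-8/3 + 5*(-2))**2 = (-8/3 - 10)**2 = (-38/3)**2 = 1444/9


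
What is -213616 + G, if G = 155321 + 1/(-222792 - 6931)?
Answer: -13391702286/229723 ≈ -58295.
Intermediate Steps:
G = 35680806082/229723 (G = 155321 + 1/(-229723) = 155321 - 1/229723 = 35680806082/229723 ≈ 1.5532e+5)
-213616 + G = -213616 + 35680806082/229723 = -13391702286/229723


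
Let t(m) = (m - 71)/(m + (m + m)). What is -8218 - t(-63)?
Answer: -1553336/189 ≈ -8218.7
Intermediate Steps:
t(m) = (-71 + m)/(3*m) (t(m) = (-71 + m)/(m + 2*m) = (-71 + m)/((3*m)) = (-71 + m)*(1/(3*m)) = (-71 + m)/(3*m))
-8218 - t(-63) = -8218 - (-71 - 63)/(3*(-63)) = -8218 - (-1)*(-134)/(3*63) = -8218 - 1*134/189 = -8218 - 134/189 = -1553336/189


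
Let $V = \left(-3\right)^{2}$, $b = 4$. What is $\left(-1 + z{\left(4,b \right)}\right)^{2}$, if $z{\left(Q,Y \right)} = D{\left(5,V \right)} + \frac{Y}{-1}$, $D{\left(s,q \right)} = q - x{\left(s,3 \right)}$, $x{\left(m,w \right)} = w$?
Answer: $1$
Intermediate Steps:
$V = 9$
$D{\left(s,q \right)} = -3 + q$ ($D{\left(s,q \right)} = q - 3 = -3 + q$)
$z{\left(Q,Y \right)} = 6 - Y$ ($z{\left(Q,Y \right)} = \left(-3 + 9\right) + \frac{Y}{-1} = 6 + Y \left(-1\right) = 6 - Y$)
$\left(-1 + z{\left(4,b \right)}\right)^{2} = \left(-1 + \left(6 - 4\right)\right)^{2} = \left(-1 + 2\right)^{2} = 1^{2} = 1$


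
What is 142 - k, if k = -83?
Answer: 225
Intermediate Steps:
142 - k = 142 - 1*(-83) = 142 + 83 = 225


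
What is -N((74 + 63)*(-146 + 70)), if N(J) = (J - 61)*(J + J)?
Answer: -218089752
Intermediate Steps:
N(J) = 2*J*(-61 + J) (N(J) = (-61 + J)*(2*J) = 2*J*(-61 + J))
-N((74 + 63)*(-146 + 70)) = -2*(74 + 63)*(-146 + 70)*(-61 + (74 + 63)*(-146 + 70)) = -2*137*(-76)*(-61 + 137*(-76)) = -2*(-10412)*(-61 - 10412) = -2*(-10412)*(-10473) = -1*218089752 = -218089752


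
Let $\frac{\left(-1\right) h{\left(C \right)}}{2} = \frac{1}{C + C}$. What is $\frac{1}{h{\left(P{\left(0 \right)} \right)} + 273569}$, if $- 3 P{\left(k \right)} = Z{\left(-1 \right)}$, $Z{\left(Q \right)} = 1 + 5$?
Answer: $\frac{2}{547139} \approx 3.6554 \cdot 10^{-6}$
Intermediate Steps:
$Z{\left(Q \right)} = 6$
$P{\left(k \right)} = -2$ ($P{\left(k \right)} = \left(- \frac{1}{3}\right) 6 = -2$)
$h{\left(C \right)} = - \frac{1}{C}$ ($h{\left(C \right)} = - \frac{2}{C + C} = - \frac{2}{2 C} = - 2 \frac{1}{2 C} = - \frac{1}{C}$)
$\frac{1}{h{\left(P{\left(0 \right)} \right)} + 273569} = \frac{1}{- \frac{1}{-2} + 273569} = \frac{1}{\left(-1\right) \left(- \frac{1}{2}\right) + 273569} = \frac{1}{\frac{1}{2} + 273569} = \frac{1}{\frac{547139}{2}} = \frac{2}{547139}$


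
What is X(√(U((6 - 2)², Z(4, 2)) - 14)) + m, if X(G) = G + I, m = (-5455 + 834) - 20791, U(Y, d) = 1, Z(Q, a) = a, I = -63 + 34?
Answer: -25441 + I*√13 ≈ -25441.0 + 3.6056*I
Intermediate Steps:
I = -29
m = -25412 (m = -4621 - 20791 = -25412)
X(G) = -29 + G (X(G) = G - 29 = -29 + G)
X(√(U((6 - 2)², Z(4, 2)) - 14)) + m = (-29 + √(1 - 14)) - 25412 = (-29 + √(-13)) - 25412 = (-29 + I*√13) - 25412 = -25441 + I*√13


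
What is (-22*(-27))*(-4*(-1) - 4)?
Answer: 0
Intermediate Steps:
(-22*(-27))*(-4*(-1) - 4) = 594*(4 - 4) = 594*0 = 0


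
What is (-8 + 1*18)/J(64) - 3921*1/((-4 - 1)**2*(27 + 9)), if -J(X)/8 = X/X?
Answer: -841/150 ≈ -5.6067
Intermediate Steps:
J(X) = -8 (J(X) = -8*X/X = -8*1 = -8)
(-8 + 1*18)/J(64) - 3921*1/((-4 - 1)**2*(27 + 9)) = (-8 + 1*18)/(-8) - 3921*1/((-4 - 1)**2*(27 + 9)) = (-8 + 18)*(-1/8) - 3921/((-5)**2*36) = 10*(-1/8) - 3921/(25*36) = -5/4 - 3921/900 = -5/4 - 3921*1/900 = -5/4 - 1307/300 = -841/150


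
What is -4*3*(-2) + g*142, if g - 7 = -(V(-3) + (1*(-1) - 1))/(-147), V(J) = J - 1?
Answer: 49598/49 ≈ 1012.2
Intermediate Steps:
V(J) = -1 + J
g = 341/49 (g = 7 - ((-1 - 3) + (1*(-1) - 1))/(-147) = 7 - (-4 + (-1 - 1))*(-1)/147 = 7 - (-4 - 2)*(-1)/147 = 7 - (-6)*(-1)/147 = 7 - 1*2/49 = 7 - 2/49 = 341/49 ≈ 6.9592)
-4*3*(-2) + g*142 = -4*3*(-2) + (341/49)*142 = -12*(-2) + 48422/49 = 24 + 48422/49 = 49598/49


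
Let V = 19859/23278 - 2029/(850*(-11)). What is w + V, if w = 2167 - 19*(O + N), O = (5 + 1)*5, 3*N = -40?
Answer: 302217500609/163236975 ≈ 1851.4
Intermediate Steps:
N = -40/3 (N = (⅓)*(-40) = -40/3 ≈ -13.333)
O = 30 (O = 6*5 = 30)
w = 5551/3 (w = 2167 - 19*(30 - 40/3) = 2167 - 19*50/3 = 2167 - 1*950/3 = 2167 - 950/3 = 5551/3 ≈ 1850.3)
V = 58228178/54412325 (V = 19859*(1/23278) - 2029/(-9350) = 19859/23278 - 2029*(-1/9350) = 19859/23278 + 2029/9350 = 58228178/54412325 ≈ 1.0701)
w + V = 5551/3 + 58228178/54412325 = 302217500609/163236975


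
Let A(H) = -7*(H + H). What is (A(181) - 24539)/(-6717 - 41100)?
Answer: 27073/47817 ≈ 0.56618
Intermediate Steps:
A(H) = -14*H
(A(181) - 24539)/(-6717 - 41100) = (-14*181 - 24539)/(-6717 - 41100) = (-2534 - 24539)/(-47817) = -27073*(-1/47817) = 27073/47817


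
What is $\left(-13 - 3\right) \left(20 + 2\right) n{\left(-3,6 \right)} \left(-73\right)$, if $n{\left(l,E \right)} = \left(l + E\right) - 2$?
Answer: $25696$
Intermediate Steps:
$n{\left(l,E \right)} = -2 + E + l$ ($n{\left(l,E \right)} = \left(E + l\right) - 2 = -2 + E + l$)
$\left(-13 - 3\right) \left(20 + 2\right) n{\left(-3,6 \right)} \left(-73\right) = \left(-13 - 3\right) \left(20 + 2\right) \left(-2 + 6 - 3\right) \left(-73\right) = \left(-16\right) 22 \cdot 1 \left(-73\right) = \left(-352\right) 1 \left(-73\right) = \left(-352\right) \left(-73\right) = 25696$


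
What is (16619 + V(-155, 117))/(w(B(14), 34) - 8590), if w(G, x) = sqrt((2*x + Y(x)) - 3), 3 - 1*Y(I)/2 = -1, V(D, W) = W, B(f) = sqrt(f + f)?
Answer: -143762240/73788027 - 16736*sqrt(73)/73788027 ≈ -1.9503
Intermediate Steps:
B(f) = sqrt(2)*sqrt(f) (B(f) = sqrt(2*f) = sqrt(2)*sqrt(f))
Y(I) = 8 (Y(I) = 6 - 2*(-1) = 6 + 2 = 8)
w(G, x) = sqrt(5 + 2*x) (w(G, x) = sqrt((2*x + 8) - 3) = sqrt((8 + 2*x) - 3) = sqrt(5 + 2*x))
(16619 + V(-155, 117))/(w(B(14), 34) - 8590) = (16619 + 117)/(sqrt(5 + 2*34) - 8590) = 16736/(sqrt(5 + 68) - 8590) = 16736/(sqrt(73) - 8590) = 16736/(-8590 + sqrt(73))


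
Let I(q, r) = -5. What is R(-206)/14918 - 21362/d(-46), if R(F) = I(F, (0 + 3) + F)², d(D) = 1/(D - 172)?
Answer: 69471872913/14918 ≈ 4.6569e+6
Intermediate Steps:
d(D) = 1/(-172 + D)
R(F) = 25 (R(F) = (-5)² = 25)
R(-206)/14918 - 21362/d(-46) = 25/14918 - 21362/(1/(-172 - 46)) = 25*(1/14918) - 21362/(1/(-218)) = 25/14918 - 21362/(-1/218) = 25/14918 - 21362*(-218) = 25/14918 + 4656916 = 69471872913/14918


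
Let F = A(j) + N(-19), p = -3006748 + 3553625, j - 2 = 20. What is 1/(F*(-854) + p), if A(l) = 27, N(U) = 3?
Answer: 1/521257 ≈ 1.9184e-6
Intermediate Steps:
j = 22 (j = 2 + 20 = 22)
p = 546877
F = 30 (F = 27 + 3 = 30)
1/(F*(-854) + p) = 1/(30*(-854) + 546877) = 1/(-25620 + 546877) = 1/521257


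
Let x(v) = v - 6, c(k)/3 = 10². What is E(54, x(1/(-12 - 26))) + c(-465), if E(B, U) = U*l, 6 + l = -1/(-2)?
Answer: 25319/76 ≈ 333.14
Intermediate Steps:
c(k) = 300 (c(k) = 3*10² = 3*100 = 300)
l = -11/2 (l = -6 - 1/(-2) = -6 - 1*(-½) = -6 + ½ = -11/2 ≈ -5.5000)
x(v) = -6 + v
E(B, U) = -11*U/2 (E(B, U) = U*(-11/2) = -11*U/2)
E(54, x(1/(-12 - 26))) + c(-465) = -11*(-6 + 1/(-12 - 26))/2 + 300 = -11*(-6 + 1/(-38))/2 + 300 = -11*(-6 - 1/38)/2 + 300 = -11/2*(-229/38) + 300 = 2519/76 + 300 = 25319/76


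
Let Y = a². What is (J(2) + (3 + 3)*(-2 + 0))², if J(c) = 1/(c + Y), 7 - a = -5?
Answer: 3066001/21316 ≈ 143.84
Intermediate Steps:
a = 12 (a = 7 - 1*(-5) = 7 + 5 = 12)
Y = 144 (Y = 12² = 144)
J(c) = 1/(144 + c) (J(c) = 1/(c + 144) = 1/(144 + c))
(J(2) + (3 + 3)*(-2 + 0))² = (1/(144 + 2) + (3 + 3)*(-2 + 0))² = (1/146 + 6*(-2))² = (1/146 - 12)² = (-1751/146)² = 3066001/21316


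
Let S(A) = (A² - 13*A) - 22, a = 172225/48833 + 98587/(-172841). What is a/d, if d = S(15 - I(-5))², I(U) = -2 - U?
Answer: 12476621127/4878519151634 ≈ 0.0025575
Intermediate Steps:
a = 24953242254/8440344553 (a = 172225*(1/48833) + 98587*(-1/172841) = 172225/48833 - 98587/172841 = 24953242254/8440344553 ≈ 2.9564)
S(A) = -22 + A² - 13*A
d = 1156 (d = (-22 + (15 - (-2 - 1*(-5)))² - 13*(15 - (-2 - 1*(-5))))² = (-22 + (15 - (-2 + 5))² - 13*(15 - (-2 + 5)))² = (-22 + (15 - 1*3)² - 13*(15 - 1*3))² = (-22 + (15 - 3)² - 13*(15 - 3))² = (-22 + 12² - 13*12)² = (-22 + 144 - 156)² = (-34)² = 1156)
a/d = (24953242254/8440344553)/1156 = (24953242254/8440344553)*(1/1156) = 12476621127/4878519151634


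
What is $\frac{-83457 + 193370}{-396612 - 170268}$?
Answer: $- \frac{109913}{566880} \approx -0.19389$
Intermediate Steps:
$\frac{-83457 + 193370}{-396612 - 170268} = \frac{109913}{-566880} = 109913 \left(- \frac{1}{566880}\right) = - \frac{109913}{566880}$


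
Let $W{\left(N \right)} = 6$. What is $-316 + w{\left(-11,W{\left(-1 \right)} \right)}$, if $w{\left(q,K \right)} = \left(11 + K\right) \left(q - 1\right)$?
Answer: $-520$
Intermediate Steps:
$w{\left(q,K \right)} = \left(-1 + q\right) \left(11 + K\right)$ ($w{\left(q,K \right)} = \left(11 + K\right) \left(-1 + q\right) = \left(-1 + q\right) \left(11 + K\right)$)
$-316 + w{\left(-11,W{\left(-1 \right)} \right)} = -316 + \left(-11 - 6 + 11 \left(-11\right) + 6 \left(-11\right)\right) = -316 - 204 = -520$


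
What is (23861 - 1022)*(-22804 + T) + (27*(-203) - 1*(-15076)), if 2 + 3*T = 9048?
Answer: -451943763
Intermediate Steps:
T = 9046/3 (T = -⅔ + (⅓)*9048 = -⅔ + 3016 = 9046/3 ≈ 3015.3)
(23861 - 1022)*(-22804 + T) + (27*(-203) - 1*(-15076)) = (23861 - 1022)*(-22804 + 9046/3) + (27*(-203) - 1*(-15076)) = 22839*(-59366/3) + (-5481 + 15076) = -451953358 + 9595 = -451943763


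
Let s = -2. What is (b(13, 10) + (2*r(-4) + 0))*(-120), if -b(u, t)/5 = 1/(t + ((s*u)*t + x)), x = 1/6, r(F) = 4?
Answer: -1442640/1499 ≈ -962.40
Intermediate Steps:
x = ⅙ ≈ 0.16667
b(u, t) = -5/(⅙ + t - 2*t*u) (b(u, t) = -5/(t + ((-2*u)*t + ⅙)) = -5/(t + (-2*t*u + ⅙)) = -5/(t + (⅙ - 2*t*u)) = -5/(⅙ + t - 2*t*u))
(b(13, 10) + (2*r(-4) + 0))*(-120) = (30/(-1 - 6*10 + 12*10*13) + (2*4 + 0))*(-120) = (30/(-1 - 60 + 1560) + (8 + 0))*(-120) = (30/1499 + 8)*(-120) = (12022/1499)*(-120) = -1442640/1499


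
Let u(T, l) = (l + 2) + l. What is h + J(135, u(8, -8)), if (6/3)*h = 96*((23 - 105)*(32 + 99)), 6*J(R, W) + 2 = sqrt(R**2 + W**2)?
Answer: -1546849/3 + 13*sqrt(109)/6 ≈ -5.1559e+5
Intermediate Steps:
u(T, l) = 2 + 2*l (u(T, l) = (2 + l) + l = 2 + 2*l)
J(R, W) = -1/3 + sqrt(R**2 + W**2)/6
h = -515616 (h = (96*((23 - 105)*(32 + 99)))/2 = (96*(-82*131))/2 = (96*(-10742))/2 = (1/2)*(-1031232) = -515616)
h + J(135, u(8, -8)) = -515616 + (-1/3 + sqrt(135**2 + (2 + 2*(-8))**2)/6) = -515616 + (-1/3 + sqrt(18225 + (2 - 16)**2)/6) = -515616 + (-1/3 + sqrt(18225 + (-14)**2)/6) = -515616 + (-1/3 + sqrt(18225 + 196)/6) = -515616 + (-1/3 + sqrt(18421)/6) = -515616 + (-1/3 + (13*sqrt(109))/6) = -515616 + (-1/3 + 13*sqrt(109)/6) = -1546849/3 + 13*sqrt(109)/6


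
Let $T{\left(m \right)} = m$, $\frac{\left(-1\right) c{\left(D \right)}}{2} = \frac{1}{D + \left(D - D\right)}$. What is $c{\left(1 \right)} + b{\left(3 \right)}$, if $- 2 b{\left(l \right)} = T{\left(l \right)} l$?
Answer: $- \frac{13}{2} \approx -6.5$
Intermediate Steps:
$c{\left(D \right)} = - \frac{2}{D}$ ($c{\left(D \right)} = - \frac{2}{D + \left(D - D\right)} = - \frac{2}{D + 0} = - \frac{2}{D}$)
$b{\left(l \right)} = - \frac{l^{2}}{2}$ ($b{\left(l \right)} = - \frac{l l}{2} = - \frac{l^{2}}{2}$)
$c{\left(1 \right)} + b{\left(3 \right)} = - \frac{2}{1} - \frac{3^{2}}{2} = \left(-2\right) 1 - \frac{9}{2} = -2 - \frac{9}{2} = - \frac{13}{2}$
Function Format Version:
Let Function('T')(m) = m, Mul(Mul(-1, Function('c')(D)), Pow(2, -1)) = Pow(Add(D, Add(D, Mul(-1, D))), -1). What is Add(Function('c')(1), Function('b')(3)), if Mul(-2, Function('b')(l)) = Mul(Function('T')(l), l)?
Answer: Rational(-13, 2) ≈ -6.5000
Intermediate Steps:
Function('c')(D) = Mul(-2, Pow(D, -1)) (Function('c')(D) = Mul(-2, Pow(Add(D, Add(D, Mul(-1, D))), -1)) = Mul(-2, Pow(Add(D, 0), -1)) = Mul(-2, Pow(D, -1)))
Function('b')(l) = Mul(Rational(-1, 2), Pow(l, 2)) (Function('b')(l) = Mul(Rational(-1, 2), Mul(l, l)) = Mul(Rational(-1, 2), Pow(l, 2)))
Add(Function('c')(1), Function('b')(3)) = Add(Mul(-2, Pow(1, -1)), Mul(Rational(-1, 2), Pow(3, 2))) = Add(Mul(-2, 1), Mul(Rational(-1, 2), 9)) = Add(-2, Rational(-9, 2)) = Rational(-13, 2)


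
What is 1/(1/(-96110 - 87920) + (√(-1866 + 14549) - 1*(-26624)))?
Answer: 901676096737570/24005794858961714261 - 33867040900*√12683/24005794858961714261 ≈ 3.7402e-5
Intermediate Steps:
1/(1/(-96110 - 87920) + (√(-1866 + 14549) - 1*(-26624))) = 1/(1/(-184030) + (√12683 + 26624)) = 1/(-1/184030 + (26624 + √12683)) = 1/(4899614719/184030 + √12683)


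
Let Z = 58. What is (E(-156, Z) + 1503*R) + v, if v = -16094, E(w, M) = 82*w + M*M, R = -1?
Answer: -27025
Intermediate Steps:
E(w, M) = M² + 82*w (E(w, M) = 82*w + M² = M² + 82*w)
(E(-156, Z) + 1503*R) + v = ((58² + 82*(-156)) + 1503*(-1)) - 16094 = ((3364 - 12792) - 1503) - 16094 = (-9428 - 1503) - 16094 = -10931 - 16094 = -27025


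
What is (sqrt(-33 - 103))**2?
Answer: -136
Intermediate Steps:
(sqrt(-33 - 103))**2 = (sqrt(-136))**2 = (2*I*sqrt(34))**2 = -136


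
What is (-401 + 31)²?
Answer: 136900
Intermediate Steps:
(-401 + 31)² = (-370)² = 136900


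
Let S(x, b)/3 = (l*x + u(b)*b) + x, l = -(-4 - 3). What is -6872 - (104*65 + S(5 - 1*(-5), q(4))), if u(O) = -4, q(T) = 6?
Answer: -13800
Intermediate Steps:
l = 7 (l = -1*(-7) = 7)
S(x, b) = -12*b + 24*x (S(x, b) = 3*((7*x - 4*b) + x) = 3*((-4*b + 7*x) + x) = 3*(-4*b + 8*x) = -12*b + 24*x)
-6872 - (104*65 + S(5 - 1*(-5), q(4))) = -6872 - (104*65 + (-12*6 + 24*(5 - 1*(-5)))) = -6872 - (6760 + (-72 + 24*(5 + 5))) = -6872 - (6760 + (-72 + 24*10)) = -6872 - (6760 + (-72 + 240)) = -6872 - (6760 + 168) = -6872 - 1*6928 = -6872 - 6928 = -13800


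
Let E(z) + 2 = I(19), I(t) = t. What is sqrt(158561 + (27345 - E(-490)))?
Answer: sqrt(185889) ≈ 431.15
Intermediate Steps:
E(z) = 17 (E(z) = -2 + 19 = 17)
sqrt(158561 + (27345 - E(-490))) = sqrt(158561 + (27345 - 1*17)) = sqrt(158561 + (27345 - 17)) = sqrt(158561 + 27328) = sqrt(185889)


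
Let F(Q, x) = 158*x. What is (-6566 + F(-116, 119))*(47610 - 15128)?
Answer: 397449752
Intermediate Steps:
(-6566 + F(-116, 119))*(47610 - 15128) = (-6566 + 158*119)*(47610 - 15128) = (-6566 + 18802)*32482 = 12236*32482 = 397449752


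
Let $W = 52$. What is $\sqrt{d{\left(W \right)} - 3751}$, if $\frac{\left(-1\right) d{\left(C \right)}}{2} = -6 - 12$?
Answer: $i \sqrt{3715} \approx 60.951 i$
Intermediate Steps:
$d{\left(C \right)} = 36$ ($d{\left(C \right)} = - 2 \left(-6 - 12\right) = \left(-2\right) \left(-18\right) = 36$)
$\sqrt{d{\left(W \right)} - 3751} = \sqrt{36 - 3751} = \sqrt{-3715} = i \sqrt{3715}$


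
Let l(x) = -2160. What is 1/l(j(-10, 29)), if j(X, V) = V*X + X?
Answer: -1/2160 ≈ -0.00046296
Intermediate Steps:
j(X, V) = X + V*X
1/l(j(-10, 29)) = 1/(-2160) = -1/2160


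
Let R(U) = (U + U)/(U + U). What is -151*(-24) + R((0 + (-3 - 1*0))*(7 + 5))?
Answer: 3625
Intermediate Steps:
R(U) = 1 (R(U) = (2*U)/((2*U)) = (2*U)*(1/(2*U)) = 1)
-151*(-24) + R((0 + (-3 - 1*0))*(7 + 5)) = -151*(-24) + 1 = 3624 + 1 = 3625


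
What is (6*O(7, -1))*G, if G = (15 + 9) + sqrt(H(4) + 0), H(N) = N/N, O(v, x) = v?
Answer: 1050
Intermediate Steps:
H(N) = 1
G = 25 (G = (15 + 9) + sqrt(1 + 0) = 24 + sqrt(1) = 24 + 1 = 25)
(6*O(7, -1))*G = (6*7)*25 = 42*25 = 1050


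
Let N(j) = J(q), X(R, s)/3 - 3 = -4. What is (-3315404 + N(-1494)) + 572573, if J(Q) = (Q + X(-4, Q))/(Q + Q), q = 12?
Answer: -21942645/8 ≈ -2.7428e+6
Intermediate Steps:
X(R, s) = -3 (X(R, s) = 9 + 3*(-4) = 9 - 12 = -3)
J(Q) = (-3 + Q)/(2*Q) (J(Q) = (Q - 3)/(Q + Q) = (-3 + Q)/((2*Q)) = (-3 + Q)*(1/(2*Q)) = (-3 + Q)/(2*Q))
N(j) = 3/8 (N(j) = (½)*(-3 + 12)/12 = (½)*(1/12)*9 = 3/8)
(-3315404 + N(-1494)) + 572573 = (-3315404 + 3/8) + 572573 = -26523229/8 + 572573 = -21942645/8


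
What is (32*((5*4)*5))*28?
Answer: 89600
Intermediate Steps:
(32*((5*4)*5))*28 = (32*(20*5))*28 = (32*100)*28 = 3200*28 = 89600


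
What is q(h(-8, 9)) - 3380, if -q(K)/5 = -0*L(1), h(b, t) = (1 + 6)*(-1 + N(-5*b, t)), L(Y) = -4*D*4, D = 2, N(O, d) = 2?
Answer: -3380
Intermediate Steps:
L(Y) = -32 (L(Y) = -4*2*4 = -8*4 = -32)
h(b, t) = 7 (h(b, t) = (1 + 6)*(-1 + 2) = 7*1 = 7)
q(K) = 0 (q(K) = -(-5)*0*(-32) = -(-5)*0 = -5*0 = 0)
q(h(-8, 9)) - 3380 = 0 - 3380 = -3380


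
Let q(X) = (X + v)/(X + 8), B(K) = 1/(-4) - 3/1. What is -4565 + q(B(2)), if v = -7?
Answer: -86776/19 ≈ -4567.2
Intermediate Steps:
B(K) = -13/4 (B(K) = 1*(-1/4) - 3*1 = -1/4 - 3 = -13/4)
q(X) = (-7 + X)/(8 + X) (q(X) = (X - 7)/(X + 8) = (-7 + X)/(8 + X))
-4565 + q(B(2)) = -4565 + (-7 - 13/4)/(8 - 13/4) = -4565 - 41/4/(19/4) = -4565 + (4/19)*(-41/4) = -4565 - 41/19 = -86776/19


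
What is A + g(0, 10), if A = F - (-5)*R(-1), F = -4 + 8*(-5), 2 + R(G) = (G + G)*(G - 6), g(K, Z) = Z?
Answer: 26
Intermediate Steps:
R(G) = -2 + 2*G*(-6 + G) (R(G) = -2 + (G + G)*(G - 6) = -2 + (2*G)*(-6 + G) = -2 + 2*G*(-6 + G))
F = -44 (F = -4 - 40 = -44)
A = 16 (A = -44 - (-5)*(-2 - 12*(-1) + 2*(-1)**2) = -44 - (-5)*(-2 + 12 + 2*1) = -44 - (-5)*(-2 + 12 + 2) = -44 - (-5)*12 = -44 - 1*(-60) = -44 + 60 = 16)
A + g(0, 10) = 16 + 10 = 26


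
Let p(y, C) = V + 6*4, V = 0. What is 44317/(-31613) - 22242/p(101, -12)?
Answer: -117366659/126452 ≈ -928.15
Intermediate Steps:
p(y, C) = 24 (p(y, C) = 0 + 6*4 = 0 + 24 = 24)
44317/(-31613) - 22242/p(101, -12) = 44317/(-31613) - 22242/24 = 44317*(-1/31613) - 22242*1/24 = -44317/31613 - 3707/4 = -117366659/126452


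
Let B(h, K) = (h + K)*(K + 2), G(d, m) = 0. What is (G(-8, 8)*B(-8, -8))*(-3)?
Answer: 0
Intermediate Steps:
B(h, K) = (2 + K)*(K + h) (B(h, K) = (K + h)*(2 + K) = (2 + K)*(K + h))
(G(-8, 8)*B(-8, -8))*(-3) = (0*((-8)**2 + 2*(-8) + 2*(-8) - 8*(-8)))*(-3) = (0*(64 - 16 - 16 + 64))*(-3) = (0*96)*(-3) = 0*(-3) = 0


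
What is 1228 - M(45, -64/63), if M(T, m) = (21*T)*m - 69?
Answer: 2257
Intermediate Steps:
M(T, m) = -69 + 21*T*m (M(T, m) = 21*T*m - 69 = -69 + 21*T*m)
1228 - M(45, -64/63) = 1228 - (-69 + 21*45*(-64/63)) = 1228 - (-69 - 960) = 1228 - 1*(-1029) = 1228 + 1029 = 2257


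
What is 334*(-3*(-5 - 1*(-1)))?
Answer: 4008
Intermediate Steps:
334*(-3*(-5 - 1*(-1))) = 334*(-3*(-5 + 1)) = 334*(-3*(-4)) = 334*12 = 4008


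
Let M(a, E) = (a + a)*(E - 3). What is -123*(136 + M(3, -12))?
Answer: -5658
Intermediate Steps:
M(a, E) = 2*a*(-3 + E) (M(a, E) = (2*a)*(-3 + E) = 2*a*(-3 + E))
-123*(136 + M(3, -12)) = -123*(136 + 2*3*(-3 - 12)) = -123*(136 + 2*3*(-15)) = -123*(136 - 90) = -123*46 = -5658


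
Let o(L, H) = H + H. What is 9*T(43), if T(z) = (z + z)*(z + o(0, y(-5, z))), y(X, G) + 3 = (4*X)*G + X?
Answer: -1310382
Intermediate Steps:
y(X, G) = -3 + X + 4*G*X (y(X, G) = -3 + ((4*X)*G + X) = -3 + (4*G*X + X) = -3 + (X + 4*G*X) = -3 + X + 4*G*X)
o(L, H) = 2*H
T(z) = 2*z*(-16 - 39*z) (T(z) = (z + z)*(z + 2*(-3 - 5 + 4*z*(-5))) = (2*z)*(z + 2*(-3 - 5 - 20*z)) = (2*z)*(z + 2*(-8 - 20*z)) = (2*z)*(z + (-16 - 40*z)) = (2*z)*(-16 - 39*z) = 2*z*(-16 - 39*z))
9*T(43) = 9*(2*43*(-16 - 39*43)) = 9*(2*43*(-16 - 1677)) = 9*(2*43*(-1693)) = 9*(-145598) = -1310382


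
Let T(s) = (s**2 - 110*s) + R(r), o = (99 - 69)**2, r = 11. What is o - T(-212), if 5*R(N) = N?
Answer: -336831/5 ≈ -67366.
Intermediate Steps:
R(N) = N/5
o = 900 (o = 30**2 = 900)
T(s) = 11/5 + s**2 - 110*s (T(s) = (s**2 - 110*s) + (1/5)*11 = (s**2 - 110*s) + 11/5 = 11/5 + s**2 - 110*s)
o - T(-212) = 900 - (11/5 + (-212)**2 - 110*(-212)) = 900 - (11/5 + 44944 + 23320) = 900 - 1*341331/5 = 900 - 341331/5 = -336831/5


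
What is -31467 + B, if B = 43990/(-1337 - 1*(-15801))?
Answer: -227547349/7232 ≈ -31464.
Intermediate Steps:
B = 21995/7232 (B = 43990/(-1337 + 15801) = 43990/14464 = 43990*(1/14464) = 21995/7232 ≈ 3.0413)
-31467 + B = -31467 + 21995/7232 = -227547349/7232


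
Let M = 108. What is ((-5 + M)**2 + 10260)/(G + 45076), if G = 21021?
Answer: 20869/66097 ≈ 0.31573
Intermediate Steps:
((-5 + M)**2 + 10260)/(G + 45076) = ((-5 + 108)**2 + 10260)/(21021 + 45076) = (103**2 + 10260)/66097 = (10609 + 10260)*(1/66097) = 20869*(1/66097) = 20869/66097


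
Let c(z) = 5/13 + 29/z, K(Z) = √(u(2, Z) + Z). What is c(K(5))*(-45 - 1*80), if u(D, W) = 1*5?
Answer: -625/13 - 725*√10/2 ≈ -1194.4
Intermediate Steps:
u(D, W) = 5
K(Z) = √(5 + Z)
c(z) = 5/13 + 29/z (c(z) = 5*(1/13) + 29/z = 5/13 + 29/z)
c(K(5))*(-45 - 1*80) = (5/13 + 29/(√(5 + 5)))*(-45 - 1*80) = (5/13 + 29/(√10))*(-45 - 80) = (5/13 + 29*(√10/10))*(-125) = (5/13 + 29*√10/10)*(-125) = -625/13 - 725*√10/2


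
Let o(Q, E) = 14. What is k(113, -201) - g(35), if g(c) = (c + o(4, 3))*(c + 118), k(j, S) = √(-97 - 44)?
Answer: -7497 + I*√141 ≈ -7497.0 + 11.874*I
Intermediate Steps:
k(j, S) = I*√141 (k(j, S) = √(-141) = I*√141)
g(c) = (14 + c)*(118 + c) (g(c) = (c + 14)*(c + 118) = (14 + c)*(118 + c))
k(113, -201) - g(35) = I*√141 - (1652 + 35² + 132*35) = I*√141 - (1652 + 1225 + 4620) = I*√141 - 1*7497 = I*√141 - 7497 = -7497 + I*√141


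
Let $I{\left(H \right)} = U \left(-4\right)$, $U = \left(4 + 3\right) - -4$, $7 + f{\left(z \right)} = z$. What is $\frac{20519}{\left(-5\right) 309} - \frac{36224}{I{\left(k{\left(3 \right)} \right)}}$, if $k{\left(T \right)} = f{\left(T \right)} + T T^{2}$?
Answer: $\frac{13765811}{16995} \approx 809.99$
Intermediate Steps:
$f{\left(z \right)} = -7 + z$
$U = 11$ ($U = 7 + 4 = 11$)
$k{\left(T \right)} = -7 + T + T^{3}$ ($k{\left(T \right)} = \left(-7 + T\right) + T T^{2} = \left(-7 + T\right) + T^{3} = -7 + T + T^{3}$)
$I{\left(H \right)} = -44$ ($I{\left(H \right)} = 11 \left(-4\right) = -44$)
$\frac{20519}{\left(-5\right) 309} - \frac{36224}{I{\left(k{\left(3 \right)} \right)}} = \frac{20519}{\left(-5\right) 309} - \frac{36224}{-44} = \frac{20519}{-1545} - - \frac{9056}{11} = 20519 \left(- \frac{1}{1545}\right) + \frac{9056}{11} = - \frac{20519}{1545} + \frac{9056}{11} = \frac{13765811}{16995}$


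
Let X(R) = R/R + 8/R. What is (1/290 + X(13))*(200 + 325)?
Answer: 640815/754 ≈ 849.89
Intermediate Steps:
X(R) = 1 + 8/R
(1/290 + X(13))*(200 + 325) = (1/290 + (8 + 13)/13)*(200 + 325) = (1/290 + (1/13)*21)*525 = (1/290 + 21/13)*525 = (6103/3770)*525 = 640815/754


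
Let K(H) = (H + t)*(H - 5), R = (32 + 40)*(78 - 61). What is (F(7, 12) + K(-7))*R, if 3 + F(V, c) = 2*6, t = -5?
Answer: 187272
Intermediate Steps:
F(V, c) = 9 (F(V, c) = -3 + 2*6 = -3 + 12 = 9)
R = 1224 (R = 72*17 = 1224)
K(H) = (-5 + H)**2 (K(H) = (H - 5)*(H - 5) = (-5 + H)*(-5 + H) = (-5 + H)**2)
(F(7, 12) + K(-7))*R = (9 + (25 + (-7)**2 - 10*(-7)))*1224 = (9 + (25 + 49 + 70))*1224 = (9 + 144)*1224 = 153*1224 = 187272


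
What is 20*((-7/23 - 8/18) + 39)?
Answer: 158360/207 ≈ 765.02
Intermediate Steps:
20*((-7/23 - 8/18) + 39) = 20*((-7*1/23 - 8*1/18) + 39) = 20*((-7/23 - 4/9) + 39) = 20*(-155/207 + 39) = 20*(7918/207) = 158360/207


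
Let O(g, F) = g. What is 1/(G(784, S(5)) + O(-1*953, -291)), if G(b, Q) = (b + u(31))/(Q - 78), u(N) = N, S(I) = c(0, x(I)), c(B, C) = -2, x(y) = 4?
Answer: -16/15411 ≈ -0.0010382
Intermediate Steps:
S(I) = -2
G(b, Q) = (31 + b)/(-78 + Q) (G(b, Q) = (b + 31)/(Q - 78) = (31 + b)/(-78 + Q))
1/(G(784, S(5)) + O(-1*953, -291)) = 1/((31 + 784)/(-78 - 2) - 1*953) = 1/(815/(-80) - 953) = 1/(-1/80*815 - 953) = 1/(-163/16 - 953) = 1/(-15411/16) = -16/15411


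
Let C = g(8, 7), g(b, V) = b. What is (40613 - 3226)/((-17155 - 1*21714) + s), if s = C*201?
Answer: -5341/5323 ≈ -1.0034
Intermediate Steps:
C = 8
s = 1608 (s = 8*201 = 1608)
(40613 - 3226)/((-17155 - 1*21714) + s) = (40613 - 3226)/((-17155 - 1*21714) + 1608) = 37387/((-17155 - 21714) + 1608) = 37387/(-38869 + 1608) = 37387/(-37261) = 37387*(-1/37261) = -5341/5323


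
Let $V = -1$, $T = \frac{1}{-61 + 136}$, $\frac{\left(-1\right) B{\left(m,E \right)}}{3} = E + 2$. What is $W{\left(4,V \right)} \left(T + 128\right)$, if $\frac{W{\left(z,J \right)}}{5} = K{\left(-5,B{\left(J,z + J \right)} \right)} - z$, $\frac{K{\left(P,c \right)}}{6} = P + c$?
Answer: $- \frac{1190524}{15} \approx -79368.0$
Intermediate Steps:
$B{\left(m,E \right)} = -6 - 3 E$ ($B{\left(m,E \right)} = - 3 \left(E + 2\right) = - 3 \left(2 + E\right) = -6 - 3 E$)
$K{\left(P,c \right)} = 6 P + 6 c$ ($K{\left(P,c \right)} = 6 \left(P + c\right) = 6 P + 6 c$)
$T = \frac{1}{75} \approx 0.013333$
$W{\left(z,J \right)} = -330 - 95 z - 90 J$ ($W{\left(z,J \right)} = 5 \left(\left(6 \left(-5\right) + 6 \left(-6 - 3 \left(z + J\right)\right)\right) - z\right) = 5 \left(\left(-30 + 6 \left(-6 - 3 \left(J + z\right)\right)\right) - z\right) = 5 \left(\left(-30 + 6 \left(-6 - \left(3 J + 3 z\right)\right)\right) - z\right) = 5 \left(\left(-30 + 6 \left(-6 - 3 J - 3 z\right)\right) - z\right) = 5 \left(\left(-30 - \left(36 + 18 J + 18 z\right)\right) - z\right) = 5 \left(\left(-66 - 18 J - 18 z\right) - z\right) = 5 \left(-66 - 19 z - 18 J\right) = -330 - 95 z - 90 J$)
$W{\left(4,V \right)} \left(T + 128\right) = \left(-330 - 380 - -90\right) \left(\frac{1}{75} + 128\right) = \left(-330 - 380 + 90\right) \frac{9601}{75} = \left(-620\right) \frac{9601}{75} = - \frac{1190524}{15}$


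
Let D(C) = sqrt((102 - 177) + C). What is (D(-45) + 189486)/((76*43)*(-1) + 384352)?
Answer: 2871/5774 + I*sqrt(30)/190542 ≈ 0.49723 + 2.8746e-5*I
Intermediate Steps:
D(C) = sqrt(-75 + C)
(D(-45) + 189486)/((76*43)*(-1) + 384352) = (sqrt(-75 - 45) + 189486)/((76*43)*(-1) + 384352) = (sqrt(-120) + 189486)/(3268*(-1) + 384352) = (2*I*sqrt(30) + 189486)/(-3268 + 384352) = (189486 + 2*I*sqrt(30))/381084 = (189486 + 2*I*sqrt(30))*(1/381084) = 2871/5774 + I*sqrt(30)/190542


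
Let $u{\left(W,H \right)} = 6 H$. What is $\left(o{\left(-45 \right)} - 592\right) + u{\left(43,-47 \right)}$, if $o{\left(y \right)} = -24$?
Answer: $-898$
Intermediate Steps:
$\left(o{\left(-45 \right)} - 592\right) + u{\left(43,-47 \right)} = \left(-24 - 592\right) + 6 \left(-47\right) = -616 - 282 = -898$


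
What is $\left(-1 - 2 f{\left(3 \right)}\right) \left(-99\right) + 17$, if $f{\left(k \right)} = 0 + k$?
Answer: $710$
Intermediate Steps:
$f{\left(k \right)} = k$
$\left(-1 - 2 f{\left(3 \right)}\right) \left(-99\right) + 17 = \left(-1 - 6\right) \left(-99\right) + 17 = \left(-7\right) \left(-99\right) + 17 = 693 + 17 = 710$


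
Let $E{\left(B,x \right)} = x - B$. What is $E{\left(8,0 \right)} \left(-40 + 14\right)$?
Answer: $208$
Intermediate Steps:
$E{\left(8,0 \right)} \left(-40 + 14\right) = \left(0 - 8\right) \left(-40 + 14\right) = \left(0 - 8\right) \left(-26\right) = \left(-8\right) \left(-26\right) = 208$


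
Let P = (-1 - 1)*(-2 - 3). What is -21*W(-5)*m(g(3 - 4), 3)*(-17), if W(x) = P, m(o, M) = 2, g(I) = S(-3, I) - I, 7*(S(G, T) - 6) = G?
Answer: 7140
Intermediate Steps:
S(G, T) = 6 + G/7
g(I) = 39/7 - I (g(I) = (6 + (⅐)*(-3)) - I = (6 - 3/7) - I = 39/7 - I)
P = 10 (P = -2*(-5) = 10)
W(x) = 10
-21*W(-5)*m(g(3 - 4), 3)*(-17) = -210*2*(-17) = -21*20*(-17) = -420*(-17) = 7140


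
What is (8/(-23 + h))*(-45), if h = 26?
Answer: -120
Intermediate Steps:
(8/(-23 + h))*(-45) = (8/(-23 + 26))*(-45) = (8/3)*(-45) = -120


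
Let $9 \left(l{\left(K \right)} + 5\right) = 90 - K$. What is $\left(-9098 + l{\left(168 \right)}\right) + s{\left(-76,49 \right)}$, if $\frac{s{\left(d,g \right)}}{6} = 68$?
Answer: $- \frac{26111}{3} \approx -8703.7$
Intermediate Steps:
$l{\left(K \right)} = 5 - \frac{K}{9}$ ($l{\left(K \right)} = -5 + \frac{90 - K}{9} = -5 - \left(-10 + \frac{K}{9}\right) = 5 - \frac{K}{9}$)
$s{\left(d,g \right)} = 408$ ($s{\left(d,g \right)} = 6 \cdot 68 = 408$)
$\left(-9098 + l{\left(168 \right)}\right) + s{\left(-76,49 \right)} = \left(-9098 + \left(5 - \frac{56}{3}\right)\right) + 408 = \left(-9098 - \frac{41}{3}\right) + 408 = - \frac{27335}{3} + 408 = - \frac{26111}{3}$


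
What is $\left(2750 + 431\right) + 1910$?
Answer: $5091$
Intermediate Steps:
$\left(2750 + 431\right) + 1910 = 3181 + 1910 = 5091$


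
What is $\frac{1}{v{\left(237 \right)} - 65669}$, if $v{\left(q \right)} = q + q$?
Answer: $- \frac{1}{65195} \approx -1.5339 \cdot 10^{-5}$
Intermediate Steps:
$v{\left(q \right)} = 2 q$
$\frac{1}{v{\left(237 \right)} - 65669} = \frac{1}{2 \cdot 237 - 65669} = \frac{1}{474 - 65669} = \frac{1}{-65195} = - \frac{1}{65195}$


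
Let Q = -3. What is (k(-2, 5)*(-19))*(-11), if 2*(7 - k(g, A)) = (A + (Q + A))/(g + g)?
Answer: 13167/8 ≈ 1645.9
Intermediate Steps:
k(g, A) = 7 - (-3 + 2*A)/(4*g) (k(g, A) = 7 - (A + (-3 + A))/(2*(g + g)) = 7 - (-3 + 2*A)/(2*(2*g)) = 7 - (-3 + 2*A)*1/(2*g)/2 = 7 - (-3 + 2*A)/(4*g))
(k(-2, 5)*(-19))*(-11) = (((1/4)*(3 - 2*5 + 28*(-2))/(-2))*(-19))*(-11) = (((1/4)*(-1/2)*(3 - 10 - 56))*(-19))*(-11) = (((1/4)*(-1/2)*(-63))*(-19))*(-11) = ((63/8)*(-19))*(-11) = -1197/8*(-11) = 13167/8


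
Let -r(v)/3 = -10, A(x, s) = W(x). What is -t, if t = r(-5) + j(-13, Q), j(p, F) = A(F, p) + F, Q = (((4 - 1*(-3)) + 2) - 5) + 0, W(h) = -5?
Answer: -29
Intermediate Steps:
A(x, s) = -5
Q = 4 (Q = (((4 + 3) + 2) - 5) + 0 = ((7 + 2) - 5) + 0 = (9 - 5) + 0 = 4 + 0 = 4)
r(v) = 30 (r(v) = -3*(-10) = 30)
j(p, F) = -5 + F
t = 29 (t = 30 + (-5 + 4) = 30 - 1 = 29)
-t = -1*29 = -29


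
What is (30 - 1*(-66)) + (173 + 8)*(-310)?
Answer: -56014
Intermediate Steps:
(30 - 1*(-66)) + (173 + 8)*(-310) = (30 + 66) + 181*(-310) = 96 - 56110 = -56014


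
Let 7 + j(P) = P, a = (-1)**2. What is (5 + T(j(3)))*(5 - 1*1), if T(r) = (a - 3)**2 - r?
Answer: 52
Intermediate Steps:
a = 1
j(P) = -7 + P
T(r) = 4 - r (T(r) = (1 - 3)**2 - r = (-2)**2 - r = 4 - r)
(5 + T(j(3)))*(5 - 1*1) = (5 + (4 - (-7 + 3)))*(5 - 1*1) = (5 + (4 - 1*(-4)))*(5 - 1) = (5 + (4 + 4))*4 = (5 + 8)*4 = 13*4 = 52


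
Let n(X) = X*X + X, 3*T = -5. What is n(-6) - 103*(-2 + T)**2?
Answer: -12193/9 ≈ -1354.8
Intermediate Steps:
T = -5/3 (T = (1/3)*(-5) = -5/3 ≈ -1.6667)
n(X) = X + X**2 (n(X) = X**2 + X = X + X**2)
n(-6) - 103*(-2 + T)**2 = -6*(1 - 6) - 103*(-2 - 5/3)**2 = -6*(-5) - 103*(-11/3)**2 = 30 - 103*121/9 = 30 - 12463/9 = -12193/9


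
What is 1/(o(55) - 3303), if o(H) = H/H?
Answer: -1/3302 ≈ -0.00030285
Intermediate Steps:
o(H) = 1
1/(o(55) - 3303) = 1/(1 - 3303) = 1/(-3302) = -1/3302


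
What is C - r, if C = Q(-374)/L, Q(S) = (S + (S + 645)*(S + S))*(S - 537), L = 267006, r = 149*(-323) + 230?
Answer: 2162299014/44501 ≈ 48590.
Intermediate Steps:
r = -47897 (r = -48127 + 230 = -47897)
Q(S) = (-537 + S)*(S + 2*S*(645 + S)) (Q(S) = (S + (645 + S)*(2*S))*(-537 + S) = (S + 2*S*(645 + S))*(-537 + S) = (-537 + S)*(S + 2*S*(645 + S)))
C = 30834617/44501 (C = -374*(-693267 + 2*(-374)² + 217*(-374))/267006 = -374*(-693267 + 2*139876 - 81158)*(1/267006) = -374*(-693267 + 279752 - 81158)*(1/267006) = -374*(-494673)*(1/267006) = 185007702*(1/267006) = 30834617/44501 ≈ 692.90)
C - r = 30834617/44501 - 1*(-47897) = 30834617/44501 + 47897 = 2162299014/44501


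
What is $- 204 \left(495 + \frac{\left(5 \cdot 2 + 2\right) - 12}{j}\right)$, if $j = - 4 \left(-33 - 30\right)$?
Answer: $-100980$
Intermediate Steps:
$j = 252$ ($j = - 4 \left(-33 - 30\right) = \left(-4\right) \left(-63\right) = 252$)
$- 204 \left(495 + \frac{\left(5 \cdot 2 + 2\right) - 12}{j}\right) = - 204 \left(495 + \frac{\left(5 \cdot 2 + 2\right) - 12}{252}\right) = - 204 \left(495 + \left(\left(10 + 2\right) - 12\right) \frac{1}{252}\right) = - 204 \left(495 + \left(12 - 12\right) \frac{1}{252}\right) = - 204 \left(495 + 0 \cdot \frac{1}{252}\right) = - 204 \left(495 + 0\right) = \left(-204\right) 495 = -100980$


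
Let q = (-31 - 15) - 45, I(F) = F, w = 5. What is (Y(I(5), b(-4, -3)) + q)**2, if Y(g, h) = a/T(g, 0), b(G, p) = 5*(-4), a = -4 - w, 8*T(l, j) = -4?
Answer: 5329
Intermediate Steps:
T(l, j) = -1/2 (T(l, j) = (1/8)*(-4) = -1/2)
a = -9 (a = -4 - 1*5 = -4 - 5 = -9)
q = -91 (q = -46 - 45 = -91)
b(G, p) = -20
Y(g, h) = 18 (Y(g, h) = -9/(-1/2) = -9*(-2) = 18)
(Y(I(5), b(-4, -3)) + q)**2 = (18 - 91)**2 = (-73)**2 = 5329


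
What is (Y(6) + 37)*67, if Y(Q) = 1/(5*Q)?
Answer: 74437/30 ≈ 2481.2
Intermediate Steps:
Y(Q) = 1/(5*Q)
(Y(6) + 37)*67 = ((⅕)/6 + 37)*67 = ((⅕)*(⅙) + 37)*67 = (1/30 + 37)*67 = (1111/30)*67 = 74437/30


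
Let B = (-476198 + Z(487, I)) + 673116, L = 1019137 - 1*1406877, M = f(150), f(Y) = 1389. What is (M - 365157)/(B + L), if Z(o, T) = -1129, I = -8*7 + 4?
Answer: 363768/191951 ≈ 1.8951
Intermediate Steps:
I = -52 (I = -56 + 4 = -52)
M = 1389
L = -387740 (L = 1019137 - 1406877 = -387740)
B = 195789 (B = (-476198 - 1129) + 673116 = -477327 + 673116 = 195789)
(M - 365157)/(B + L) = (1389 - 365157)/(195789 - 387740) = -363768/(-191951) = -363768*(-1/191951) = 363768/191951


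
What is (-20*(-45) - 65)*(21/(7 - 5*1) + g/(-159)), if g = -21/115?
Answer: 21377503/2438 ≈ 8768.5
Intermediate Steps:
g = -21/115 (g = -21*1/115 = -21/115 ≈ -0.18261)
(-20*(-45) - 65)*(21/(7 - 5*1) + g/(-159)) = (-20*(-45) - 65)*(21/(7 - 5*1) - 21/115/(-159)) = (900 - 65)*(21/(7 - 5) - 21/115*(-1/159)) = 835*(21/2 + 7/6095) = 835*(128009/12190) = 21377503/2438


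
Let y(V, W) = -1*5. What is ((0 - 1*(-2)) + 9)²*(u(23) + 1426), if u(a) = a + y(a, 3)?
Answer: 174724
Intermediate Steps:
y(V, W) = -5
u(a) = -5 + a (u(a) = a - 5 = -5 + a)
((0 - 1*(-2)) + 9)²*(u(23) + 1426) = ((0 - 1*(-2)) + 9)²*((-5 + 23) + 1426) = ((0 + 2) + 9)²*(18 + 1426) = (2 + 9)²*1444 = 11²*1444 = 121*1444 = 174724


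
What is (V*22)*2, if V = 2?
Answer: 88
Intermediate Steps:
(V*22)*2 = (2*22)*2 = 44*2 = 88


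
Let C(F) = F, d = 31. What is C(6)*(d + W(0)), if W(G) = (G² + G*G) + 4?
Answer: 210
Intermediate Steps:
W(G) = 4 + 2*G² (W(G) = (G² + G²) + 4 = 2*G² + 4 = 4 + 2*G²)
C(6)*(d + W(0)) = 6*(31 + (4 + 2*0²)) = 6*(31 + (4 + 2*0)) = 6*(31 + (4 + 0)) = 6*(31 + 4) = 6*35 = 210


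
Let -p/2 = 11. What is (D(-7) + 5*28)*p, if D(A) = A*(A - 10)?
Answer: -5698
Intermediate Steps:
p = -22 (p = -2*11 = -22)
D(A) = A*(-10 + A)
(D(-7) + 5*28)*p = (-7*(-10 - 7) + 5*28)*(-22) = (-7*(-17) + 140)*(-22) = (119 + 140)*(-22) = 259*(-22) = -5698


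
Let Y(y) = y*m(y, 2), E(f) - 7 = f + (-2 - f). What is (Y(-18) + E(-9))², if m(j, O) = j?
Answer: 108241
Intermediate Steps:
E(f) = 5 (E(f) = 7 + (f + (-2 - f)) = 7 - 2 = 5)
Y(y) = y² (Y(y) = y*y = y²)
(Y(-18) + E(-9))² = ((-18)² + 5)² = (324 + 5)² = 329² = 108241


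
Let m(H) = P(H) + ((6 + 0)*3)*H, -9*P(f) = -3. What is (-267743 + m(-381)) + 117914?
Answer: -470060/3 ≈ -1.5669e+5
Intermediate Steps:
P(f) = 1/3 (P(f) = -1/9*(-3) = 1/3)
m(H) = 1/3 + 18*H (m(H) = 1/3 + ((6 + 0)*3)*H = 1/3 + (6*3)*H = 1/3 + 18*H)
(-267743 + m(-381)) + 117914 = (-267743 + (1/3 + 18*(-381))) + 117914 = (-267743 + (1/3 - 6858)) + 117914 = (-267743 - 20573/3) + 117914 = -823802/3 + 117914 = -470060/3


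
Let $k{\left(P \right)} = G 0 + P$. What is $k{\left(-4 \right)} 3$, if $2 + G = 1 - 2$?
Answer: $-12$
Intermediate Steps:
$G = -3$ ($G = -2 + \left(1 - 2\right) = -2 - 1 = -3$)
$k{\left(P \right)} = P$ ($k{\left(P \right)} = \left(-3\right) 0 + P = 0 + P = P$)
$k{\left(-4 \right)} 3 = \left(-4\right) 3 = -12$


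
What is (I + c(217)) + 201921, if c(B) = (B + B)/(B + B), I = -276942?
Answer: -75020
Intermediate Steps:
c(B) = 1 (c(B) = (2*B)/((2*B)) = (2*B)*(1/(2*B)) = 1)
(I + c(217)) + 201921 = (-276942 + 1) + 201921 = -276941 + 201921 = -75020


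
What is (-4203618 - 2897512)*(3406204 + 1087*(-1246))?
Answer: -14570112736260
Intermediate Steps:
(-4203618 - 2897512)*(3406204 + 1087*(-1246)) = -7101130*(3406204 - 1354402) = -7101130*2051802 = -14570112736260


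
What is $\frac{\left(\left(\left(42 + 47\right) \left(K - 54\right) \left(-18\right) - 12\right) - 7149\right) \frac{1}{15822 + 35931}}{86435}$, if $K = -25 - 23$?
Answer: $\frac{52081}{1491090185} \approx 3.4928 \cdot 10^{-5}$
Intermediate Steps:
$K = -48$
$\frac{\left(\left(\left(42 + 47\right) \left(K - 54\right) \left(-18\right) - 12\right) - 7149\right) \frac{1}{15822 + 35931}}{86435} = \frac{\left(\left(\left(42 + 47\right) \left(-48 - 54\right) \left(-18\right) - 12\right) - 7149\right) \frac{1}{15822 + 35931}}{86435} = \frac{\left(89 \left(-102\right) \left(-18\right) - 12\right) - 7149}{51753} \cdot \frac{1}{86435} = \left(\left(\left(-9078\right) \left(-18\right) - 12\right) - 7149\right) \frac{1}{51753} \cdot \frac{1}{86435} = \left(\left(163404 - 12\right) - 7149\right) \frac{1}{51753} \cdot \frac{1}{86435} = \left(163392 - 7149\right) \frac{1}{51753} \cdot \frac{1}{86435} = 156243 \cdot \frac{1}{51753} \cdot \frac{1}{86435} = \frac{52081}{17251} \cdot \frac{1}{86435} = \frac{52081}{1491090185}$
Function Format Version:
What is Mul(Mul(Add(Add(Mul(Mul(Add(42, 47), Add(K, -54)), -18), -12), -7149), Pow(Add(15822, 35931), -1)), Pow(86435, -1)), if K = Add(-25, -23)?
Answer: Rational(52081, 1491090185) ≈ 3.4928e-5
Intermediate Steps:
K = -48
Mul(Mul(Add(Add(Mul(Mul(Add(42, 47), Add(K, -54)), -18), -12), -7149), Pow(Add(15822, 35931), -1)), Pow(86435, -1)) = Mul(Mul(Add(Add(Mul(Mul(Add(42, 47), Add(-48, -54)), -18), -12), -7149), Pow(Add(15822, 35931), -1)), Pow(86435, -1)) = Mul(Mul(Add(Add(Mul(Mul(89, -102), -18), -12), -7149), Pow(51753, -1)), Rational(1, 86435)) = Mul(Mul(Add(Add(Mul(-9078, -18), -12), -7149), Rational(1, 51753)), Rational(1, 86435)) = Mul(Mul(Add(Add(163404, -12), -7149), Rational(1, 51753)), Rational(1, 86435)) = Mul(Mul(Add(163392, -7149), Rational(1, 51753)), Rational(1, 86435)) = Mul(Mul(156243, Rational(1, 51753)), Rational(1, 86435)) = Mul(Rational(52081, 17251), Rational(1, 86435)) = Rational(52081, 1491090185)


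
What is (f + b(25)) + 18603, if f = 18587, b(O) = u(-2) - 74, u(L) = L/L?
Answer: 37117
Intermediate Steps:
u(L) = 1
b(O) = -73 (b(O) = 1 - 74 = -73)
(f + b(25)) + 18603 = (18587 - 73) + 18603 = 18514 + 18603 = 37117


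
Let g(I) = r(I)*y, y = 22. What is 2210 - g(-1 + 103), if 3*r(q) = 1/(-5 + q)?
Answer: 643088/291 ≈ 2209.9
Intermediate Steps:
r(q) = 1/(3*(-5 + q))
g(I) = 22/(3*(-5 + I)) (g(I) = (1/(3*(-5 + I)))*22 = 22/(3*(-5 + I)))
2210 - g(-1 + 103) = 2210 - 22/(3*(-5 + (-1 + 103))) = 2210 - 22/(3*(-5 + 102)) = 2210 - 22/(3*97) = 2210 - 1*22/291 = 2210 - 22/291 = 643088/291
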